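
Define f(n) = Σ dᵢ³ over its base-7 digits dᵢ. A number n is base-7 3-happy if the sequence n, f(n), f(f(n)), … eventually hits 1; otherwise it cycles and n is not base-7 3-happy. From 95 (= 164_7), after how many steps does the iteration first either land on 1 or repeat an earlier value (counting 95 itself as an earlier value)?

11

95 = (1,6,4)_7 → 1³ + 6³ + 4³ = 281
281 = (5,5,1)_7 → 5³ + 5³ + 1³ = 251
251 = (5,0,6)_7 → 5³ + 0³ + 6³ = 341
341 = (6,6,5)_7 → 6³ + 6³ + 5³ = 557
557 = (1,4,2,4)_7 → 1³ + 4³ + 2³ + 4³ = 137
137 = (2,5,4)_7 → 2³ + 5³ + 4³ = 197
197 = (4,0,1)_7 → 4³ + 0³ + 1³ = 65
65 = (1,2,2)_7 → 1³ + 2³ + 2³ = 17
17 = (2,3)_7 → 2³ + 3³ = 35
35 = (5,0)_7 → 5³ + 0³ = 125
125 = (2,3,6)_7 → 2³ + 3³ + 6³ = 251  — 251 repeats.
That took 11 steps.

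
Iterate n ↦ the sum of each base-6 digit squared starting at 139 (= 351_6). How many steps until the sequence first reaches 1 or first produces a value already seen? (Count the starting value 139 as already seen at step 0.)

139 = (3,5,1)_6 → 3² + 5² + 1² = 35
35 = (5,5)_6 → 5² + 5² = 50
50 = (1,2,2)_6 → 1² + 2² + 2² = 9
9 = (1,3)_6 → 1² + 3² = 10
10 = (1,4)_6 → 1² + 4² = 17
17 = (2,5)_6 → 2² + 5² = 29
29 = (4,5)_6 → 4² + 5² = 41
41 = (1,0,5)_6 → 1² + 0² + 5² = 26
26 = (4,2)_6 → 4² + 2² = 20
20 = (3,2)_6 → 3² + 2² = 13
13 = (2,1)_6 → 2² + 1² = 5
5 = (5)_6 → 5² = 25
25 = (4,1)_6 → 4² + 1² = 17  — 17 repeats.
That took 13 steps.

13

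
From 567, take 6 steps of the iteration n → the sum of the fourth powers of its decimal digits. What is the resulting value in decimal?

4338

567 → 5⁴ + 6⁴ + 7⁴ = 625 + 1296 + 2401 = 4322
4322 → 4⁴ + 3⁴ + 2⁴ + 2⁴ = 256 + 81 + 16 + 16 = 369
369 → 3⁴ + 6⁴ + 9⁴ = 81 + 1296 + 6561 = 7938
7938 → 7⁴ + 9⁴ + 3⁴ + 8⁴ = 2401 + 6561 + 81 + 4096 = 13139
13139 → 1⁴ + 3⁴ + 1⁴ + 3⁴ + 9⁴ = 1 + 81 + 1 + 81 + 6561 = 6725
6725 → 6⁴ + 7⁴ + 2⁴ + 5⁴ = 1296 + 2401 + 16 + 625 = 4338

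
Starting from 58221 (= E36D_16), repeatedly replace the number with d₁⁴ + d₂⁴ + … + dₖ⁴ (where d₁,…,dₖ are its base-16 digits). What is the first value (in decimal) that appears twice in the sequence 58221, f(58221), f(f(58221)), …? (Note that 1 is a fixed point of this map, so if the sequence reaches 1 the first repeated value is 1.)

58221 = (14,3,6,13)_16 → 14⁴ + 3⁴ + 6⁴ + 13⁴ = 38416 + 81 + 1296 + 28561 = 68354
68354 = (1,0,11,0,2)_16 → 1⁴ + 0⁴ + 11⁴ + 0⁴ + 2⁴ = 1 + 0 + 14641 + 0 + 16 = 14658
14658 = (3,9,4,2)_16 → 3⁴ + 9⁴ + 4⁴ + 2⁴ = 81 + 6561 + 256 + 16 = 6914
6914 = (1,11,0,2)_16 → 1⁴ + 11⁴ + 0⁴ + 2⁴ = 1 + 14641 + 0 + 16 = 14658  — 14658 already appeared earlier.

14658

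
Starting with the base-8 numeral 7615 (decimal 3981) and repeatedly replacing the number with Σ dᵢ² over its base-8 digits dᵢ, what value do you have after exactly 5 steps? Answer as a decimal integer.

5

3981 = (7,6,1,5)_8 → 7² + 6² + 1² + 5² = 111
111 = (1,5,7)_8 → 1² + 5² + 7² = 75
75 = (1,1,3)_8 → 1² + 1² + 3² = 11
11 = (1,3)_8 → 1² + 3² = 10
10 = (1,2)_8 → 1² + 2² = 5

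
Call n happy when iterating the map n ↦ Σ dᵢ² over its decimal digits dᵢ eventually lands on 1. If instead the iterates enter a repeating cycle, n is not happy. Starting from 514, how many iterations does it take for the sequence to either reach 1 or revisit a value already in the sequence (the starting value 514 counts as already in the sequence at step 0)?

9

514 → 5² + 1² + 4² = 25 + 1 + 16 = 42
42 → 4² + 2² = 16 + 4 = 20
20 → 2² + 0² = 4 + 0 = 4
4 → 4² = 16
16 → 1² + 6² = 1 + 36 = 37
37 → 3² + 7² = 9 + 49 = 58
58 → 5² + 8² = 25 + 64 = 89
89 → 8² + 9² = 64 + 81 = 145
145 → 1² + 4² + 5² = 1 + 16 + 25 = 42  — 42 repeats.
That took 9 steps.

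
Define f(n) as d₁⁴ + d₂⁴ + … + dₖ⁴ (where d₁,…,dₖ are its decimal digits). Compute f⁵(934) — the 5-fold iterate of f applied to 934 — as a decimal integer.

934 → 9⁴ + 3⁴ + 4⁴ = 6898
6898 → 6⁴ + 8⁴ + 9⁴ + 8⁴ = 16049
16049 → 1⁴ + 6⁴ + 0⁴ + 4⁴ + 9⁴ = 8114
8114 → 8⁴ + 1⁴ + 1⁴ + 4⁴ = 4354
4354 → 4⁴ + 3⁴ + 5⁴ + 4⁴ = 1218

1218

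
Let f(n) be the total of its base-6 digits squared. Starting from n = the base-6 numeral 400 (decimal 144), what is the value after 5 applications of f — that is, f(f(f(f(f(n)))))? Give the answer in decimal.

144 = (4,0,0)_6 → 4² + 0² + 0² = 16 + 0 + 0 = 16
16 = (2,4)_6 → 2² + 4² = 4 + 16 = 20
20 = (3,2)_6 → 3² + 2² = 9 + 4 = 13
13 = (2,1)_6 → 2² + 1² = 4 + 1 = 5
5 = (5)_6 → 5² = 25

25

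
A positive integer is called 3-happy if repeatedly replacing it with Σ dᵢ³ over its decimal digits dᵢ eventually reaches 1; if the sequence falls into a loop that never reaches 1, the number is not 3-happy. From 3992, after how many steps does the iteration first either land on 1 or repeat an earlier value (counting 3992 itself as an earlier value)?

3992 → 3³ + 9³ + 9³ + 2³ = 1493
1493 → 1³ + 4³ + 9³ + 3³ = 821
821 → 8³ + 2³ + 1³ = 521
521 → 5³ + 2³ + 1³ = 134
134 → 1³ + 3³ + 4³ = 92
92 → 9³ + 2³ = 737
737 → 7³ + 3³ + 7³ = 713
713 → 7³ + 1³ + 3³ = 371
371 → 3³ + 7³ + 1³ = 371  — 371 repeats.
That took 9 steps.

9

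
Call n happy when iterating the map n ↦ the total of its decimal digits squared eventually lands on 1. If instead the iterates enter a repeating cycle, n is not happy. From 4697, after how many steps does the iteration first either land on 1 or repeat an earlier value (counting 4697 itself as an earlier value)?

4697 → 4² + 6² + 9² + 7² = 182
182 → 1² + 8² + 2² = 69
69 → 6² + 9² = 117
117 → 1² + 1² + 7² = 51
51 → 5² + 1² = 26
26 → 2² + 6² = 40
40 → 4² + 0² = 16
16 → 1² + 6² = 37
37 → 3² + 7² = 58
58 → 5² + 8² = 89
89 → 8² + 9² = 145
145 → 1² + 4² + 5² = 42
42 → 4² + 2² = 20
20 → 2² + 0² = 4
4 → 4² = 16  — 16 repeats.
That took 15 steps.

15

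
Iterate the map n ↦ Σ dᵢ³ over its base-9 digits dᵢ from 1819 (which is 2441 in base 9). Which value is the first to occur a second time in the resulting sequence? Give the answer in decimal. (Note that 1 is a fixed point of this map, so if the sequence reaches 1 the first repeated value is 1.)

27

1819 = (2,4,4,1)_9 → 2³ + 4³ + 4³ + 1³ = 8 + 64 + 64 + 1 = 137
137 = (1,6,2)_9 → 1³ + 6³ + 2³ = 1 + 216 + 8 = 225
225 = (2,7,0)_9 → 2³ + 7³ + 0³ = 8 + 343 + 0 = 351
351 = (4,3,0)_9 → 4³ + 3³ + 0³ = 64 + 27 + 0 = 91
91 = (1,1,1)_9 → 1³ + 1³ + 1³ = 1 + 1 + 1 = 3
3 = (3)_9 → 3³ = 27
27 = (3,0)_9 → 3³ + 0³ = 27 + 0 = 27  — 27 already appeared earlier.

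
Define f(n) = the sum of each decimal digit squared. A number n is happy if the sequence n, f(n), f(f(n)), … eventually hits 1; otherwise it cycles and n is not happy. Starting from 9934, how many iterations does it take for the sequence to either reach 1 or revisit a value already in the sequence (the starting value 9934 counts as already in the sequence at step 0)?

14

9934 → 9² + 9² + 3² + 4² = 81 + 81 + 9 + 16 = 187
187 → 1² + 8² + 7² = 1 + 64 + 49 = 114
114 → 1² + 1² + 4² = 1 + 1 + 16 = 18
18 → 1² + 8² = 1 + 64 = 65
65 → 6² + 5² = 36 + 25 = 61
61 → 6² + 1² = 36 + 1 = 37
37 → 3² + 7² = 9 + 49 = 58
58 → 5² + 8² = 25 + 64 = 89
89 → 8² + 9² = 64 + 81 = 145
145 → 1² + 4² + 5² = 1 + 16 + 25 = 42
42 → 4² + 2² = 16 + 4 = 20
20 → 2² + 0² = 4 + 0 = 4
4 → 4² = 16
16 → 1² + 6² = 1 + 36 = 37  — 37 repeats.
That took 14 steps.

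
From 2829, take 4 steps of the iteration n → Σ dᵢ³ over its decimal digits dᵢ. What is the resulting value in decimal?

468

2829 → 2³ + 8³ + 2³ + 9³ = 8 + 512 + 8 + 729 = 1257
1257 → 1³ + 2³ + 5³ + 7³ = 1 + 8 + 125 + 343 = 477
477 → 4³ + 7³ + 7³ = 64 + 343 + 343 = 750
750 → 7³ + 5³ + 0³ = 343 + 125 + 0 = 468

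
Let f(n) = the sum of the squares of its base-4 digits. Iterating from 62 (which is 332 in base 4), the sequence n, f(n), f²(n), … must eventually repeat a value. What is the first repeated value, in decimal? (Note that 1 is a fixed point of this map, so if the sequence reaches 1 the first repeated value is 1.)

62 = (3,3,2)_4 → 3² + 3² + 2² = 9 + 9 + 4 = 22
22 = (1,1,2)_4 → 1² + 1² + 2² = 1 + 1 + 4 = 6
6 = (1,2)_4 → 1² + 2² = 1 + 4 = 5
5 = (1,1)_4 → 1² + 1² = 1 + 1 = 2
2 = (2)_4 → 2² = 4
4 = (1,0)_4 → 1² + 0² = 1 + 0 = 1  — reached the fixed point 1.
1 → 1, so 1 is the first repeated value.

1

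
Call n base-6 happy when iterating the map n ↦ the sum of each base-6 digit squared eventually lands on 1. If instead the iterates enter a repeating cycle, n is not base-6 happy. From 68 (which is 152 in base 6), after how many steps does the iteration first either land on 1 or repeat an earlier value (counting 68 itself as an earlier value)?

10

68 = (1,5,2)_6 → 30
30 = (5,0)_6 → 25
25 = (4,1)_6 → 17
17 = (2,5)_6 → 29
29 = (4,5)_6 → 41
41 = (1,0,5)_6 → 26
26 = (4,2)_6 → 20
20 = (3,2)_6 → 13
13 = (2,1)_6 → 5
5 = (5)_6 → 25  — 25 repeats.
That took 10 steps.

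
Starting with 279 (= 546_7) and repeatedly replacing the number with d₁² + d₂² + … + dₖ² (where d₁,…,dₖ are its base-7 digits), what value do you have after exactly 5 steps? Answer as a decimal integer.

279 = (5,4,6)_7 → 5² + 4² + 6² = 25 + 16 + 36 = 77
77 = (1,4,0)_7 → 1² + 4² + 0² = 1 + 16 + 0 = 17
17 = (2,3)_7 → 2² + 3² = 4 + 9 = 13
13 = (1,6)_7 → 1² + 6² = 1 + 36 = 37
37 = (5,2)_7 → 5² + 2² = 25 + 4 = 29

29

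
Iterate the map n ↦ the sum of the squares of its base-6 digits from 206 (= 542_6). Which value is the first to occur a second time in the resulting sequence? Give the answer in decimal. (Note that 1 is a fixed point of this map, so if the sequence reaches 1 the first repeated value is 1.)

26

206 = (5,4,2)_6 → 5² + 4² + 2² = 45
45 = (1,1,3)_6 → 1² + 1² + 3² = 11
11 = (1,5)_6 → 1² + 5² = 26
26 = (4,2)_6 → 4² + 2² = 20
20 = (3,2)_6 → 3² + 2² = 13
13 = (2,1)_6 → 2² + 1² = 5
5 = (5)_6 → 5² = 25
25 = (4,1)_6 → 4² + 1² = 17
17 = (2,5)_6 → 2² + 5² = 29
29 = (4,5)_6 → 4² + 5² = 41
41 = (1,0,5)_6 → 1² + 0² + 5² = 26  — 26 already appeared earlier.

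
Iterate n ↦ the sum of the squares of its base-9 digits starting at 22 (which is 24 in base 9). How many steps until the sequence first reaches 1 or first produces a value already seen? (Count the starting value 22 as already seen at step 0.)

22 = (2,4)_9 → 2² + 4² = 4 + 16 = 20
20 = (2,2)_9 → 2² + 2² = 4 + 4 = 8
8 = (8)_9 → 8² = 64
64 = (7,1)_9 → 7² + 1² = 49 + 1 = 50
50 = (5,5)_9 → 5² + 5² = 25 + 25 = 50  — 50 repeats.
That took 5 steps.

5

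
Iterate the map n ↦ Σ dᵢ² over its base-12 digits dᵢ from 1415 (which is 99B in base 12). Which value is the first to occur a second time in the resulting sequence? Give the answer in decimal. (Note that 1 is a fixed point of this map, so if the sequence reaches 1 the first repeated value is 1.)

1415 = (9,9,11)_12 → 9² + 9² + 11² = 283
283 = (1,11,7)_12 → 1² + 11² + 7² = 171
171 = (1,2,3)_12 → 1² + 2² + 3² = 14
14 = (1,2)_12 → 1² + 2² = 5
5 = (5)_12 → 5² = 25
25 = (2,1)_12 → 2² + 1² = 5  — 5 already appeared earlier.

5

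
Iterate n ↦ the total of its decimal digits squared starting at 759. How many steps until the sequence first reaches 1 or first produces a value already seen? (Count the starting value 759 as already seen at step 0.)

13

759 → 7² + 5² + 9² = 49 + 25 + 81 = 155
155 → 1² + 5² + 5² = 1 + 25 + 25 = 51
51 → 5² + 1² = 25 + 1 = 26
26 → 2² + 6² = 4 + 36 = 40
40 → 4² + 0² = 16 + 0 = 16
16 → 1² + 6² = 1 + 36 = 37
37 → 3² + 7² = 9 + 49 = 58
58 → 5² + 8² = 25 + 64 = 89
89 → 8² + 9² = 64 + 81 = 145
145 → 1² + 4² + 5² = 1 + 16 + 25 = 42
42 → 4² + 2² = 16 + 4 = 20
20 → 2² + 0² = 4 + 0 = 4
4 → 4² = 16  — 16 repeats.
That took 13 steps.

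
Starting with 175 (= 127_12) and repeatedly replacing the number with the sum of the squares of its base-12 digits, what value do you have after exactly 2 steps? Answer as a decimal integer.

175 = (1,2,7)_12 → 1² + 2² + 7² = 54
54 = (4,6)_12 → 4² + 6² = 52

52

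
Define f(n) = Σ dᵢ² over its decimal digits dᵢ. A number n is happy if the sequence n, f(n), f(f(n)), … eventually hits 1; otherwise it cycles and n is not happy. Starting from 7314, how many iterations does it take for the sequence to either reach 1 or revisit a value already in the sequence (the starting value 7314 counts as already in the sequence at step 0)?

13

7314 → 7² + 3² + 1² + 4² = 75
75 → 7² + 5² = 74
74 → 7² + 4² = 65
65 → 6² + 5² = 61
61 → 6² + 1² = 37
37 → 3² + 7² = 58
58 → 5² + 8² = 89
89 → 8² + 9² = 145
145 → 1² + 4² + 5² = 42
42 → 4² + 2² = 20
20 → 2² + 0² = 4
4 → 4² = 16
16 → 1² + 6² = 37  — 37 repeats.
That took 13 steps.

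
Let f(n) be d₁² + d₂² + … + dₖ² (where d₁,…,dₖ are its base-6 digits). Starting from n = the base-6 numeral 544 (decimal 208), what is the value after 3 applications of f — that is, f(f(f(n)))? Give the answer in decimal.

10

208 = (5,4,4)_6 → 5² + 4² + 4² = 25 + 16 + 16 = 57
57 = (1,3,3)_6 → 1² + 3² + 3² = 1 + 9 + 9 = 19
19 = (3,1)_6 → 3² + 1² = 9 + 1 = 10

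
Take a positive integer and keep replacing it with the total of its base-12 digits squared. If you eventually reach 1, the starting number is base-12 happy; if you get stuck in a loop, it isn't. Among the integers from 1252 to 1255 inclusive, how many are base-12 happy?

1252: 1252 → 144 → 1  — base-12 happy
1253: 1253 → 153 → 82 → 136 → 137 → 146 → 5 → 25 → 5  — not base-12 happy
1254: 1254 → 164 → 66 → 61 → 26 → 8 → 64 → 41 → 34 → 104 → 128 → 164  — not base-12 happy
1255: 1255 → 177 → 86 → 53 → 41 → 34 → 104 → 128 → 164 → 66 → 61 → 26 → 8 → 64 → 41  — not base-12 happy
base-12 happy: 1252

1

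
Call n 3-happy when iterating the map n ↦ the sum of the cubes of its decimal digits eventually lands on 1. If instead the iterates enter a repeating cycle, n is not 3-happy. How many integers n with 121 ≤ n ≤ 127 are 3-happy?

1

121: 121 → 10 → 1  — 3-happy
122: 122 → 17 → 344 → 155 → 251 → 134 → 92 → 737 → 713 → 371 → 371  — not 3-happy
123: 123 → 36 → 243 → 99 → 1458 → 702 → 351 → 153 → 153  — not 3-happy
124: 124 → 73 → 370 → 370  — not 3-happy
125: 125 → 134 → 92 → 737 → 713 → 371 → 371  — not 3-happy
126: 126 → 225 → 141 → 66 → 432 → 99 → 1458 → 702 → 351 → 153 → 153  — not 3-happy
127: 127 → 352 → 160 → 217 → 352  — not 3-happy
3-happy: 121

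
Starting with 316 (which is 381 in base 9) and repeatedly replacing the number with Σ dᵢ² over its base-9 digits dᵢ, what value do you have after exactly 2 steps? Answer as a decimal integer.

316 = (3,8,1)_9 → 3² + 8² + 1² = 74
74 = (8,2)_9 → 8² + 2² = 68

68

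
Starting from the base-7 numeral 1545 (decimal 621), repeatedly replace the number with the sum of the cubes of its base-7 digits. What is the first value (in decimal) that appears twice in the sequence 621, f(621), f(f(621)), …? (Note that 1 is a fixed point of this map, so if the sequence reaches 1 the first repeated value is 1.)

9

621 = (1,5,4,5)_7 → 315
315 = (6,3,0)_7 → 243
243 = (4,6,5)_7 → 405
405 = (1,1,1,6)_7 → 219
219 = (4,3,2)_7 → 99
99 = (2,0,1)_7 → 9
9 = (1,2)_7 → 9  — 9 already appeared earlier.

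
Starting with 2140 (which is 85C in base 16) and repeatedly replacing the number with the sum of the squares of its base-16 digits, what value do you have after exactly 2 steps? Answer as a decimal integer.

277

2140 = (8,5,12)_16 → 8² + 5² + 12² = 64 + 25 + 144 = 233
233 = (14,9)_16 → 14² + 9² = 196 + 81 = 277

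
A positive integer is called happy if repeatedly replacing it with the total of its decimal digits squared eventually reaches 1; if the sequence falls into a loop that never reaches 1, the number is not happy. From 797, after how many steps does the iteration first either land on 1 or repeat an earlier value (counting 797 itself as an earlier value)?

13

797 → 179
179 → 131
131 → 11
11 → 2
2 → 4
4 → 16
16 → 37
37 → 58
58 → 89
89 → 145
145 → 42
42 → 20
20 → 4  — 4 repeats.
That took 13 steps.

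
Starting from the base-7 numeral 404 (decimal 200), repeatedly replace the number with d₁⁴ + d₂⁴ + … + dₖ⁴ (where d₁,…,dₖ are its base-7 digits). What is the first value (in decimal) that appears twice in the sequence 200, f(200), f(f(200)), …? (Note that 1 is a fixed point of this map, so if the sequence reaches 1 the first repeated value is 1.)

512

200 = (4,0,4)_7 → 4⁴ + 0⁴ + 4⁴ = 256 + 0 + 256 = 512
512 = (1,3,3,1)_7 → 1⁴ + 3⁴ + 3⁴ + 1⁴ = 1 + 81 + 81 + 1 = 164
164 = (3,2,3)_7 → 3⁴ + 2⁴ + 3⁴ = 81 + 16 + 81 = 178
178 = (3,4,3)_7 → 3⁴ + 4⁴ + 3⁴ = 81 + 256 + 81 = 418
418 = (1,1,3,5)_7 → 1⁴ + 1⁴ + 3⁴ + 5⁴ = 1 + 1 + 81 + 625 = 708
708 = (2,0,3,1)_7 → 2⁴ + 0⁴ + 3⁴ + 1⁴ = 16 + 0 + 81 + 1 = 98
98 = (2,0,0)_7 → 2⁴ + 0⁴ + 0⁴ = 16 + 0 + 0 = 16
16 = (2,2)_7 → 2⁴ + 2⁴ = 16 + 16 = 32
32 = (4,4)_7 → 4⁴ + 4⁴ = 256 + 256 = 512  — 512 already appeared earlier.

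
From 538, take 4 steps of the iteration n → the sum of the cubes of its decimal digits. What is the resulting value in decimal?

730

538 → 5³ + 3³ + 8³ = 125 + 27 + 512 = 664
664 → 6³ + 6³ + 4³ = 216 + 216 + 64 = 496
496 → 4³ + 9³ + 6³ = 64 + 729 + 216 = 1009
1009 → 1³ + 0³ + 0³ + 9³ = 1 + 0 + 0 + 729 = 730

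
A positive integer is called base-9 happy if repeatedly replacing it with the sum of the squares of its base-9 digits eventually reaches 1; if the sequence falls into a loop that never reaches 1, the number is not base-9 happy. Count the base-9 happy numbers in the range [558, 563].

558: 558 → 100 → 6 → 36 → 16 → 50 → 50  — not base-9 happy
559: 559 → 101 → 9 → 1  — base-9 happy
560: 560 → 104 → 30 → 18 → 4 → 16 → 50 → 50  — not base-9 happy
561: 561 → 109 → 11 → 5 → 25 → 53 → 89 → 65 → 53  — not base-9 happy
562: 562 → 116 → 74 → 68 → 74  — not base-9 happy
563: 563 → 125 → 81 → 1  — base-9 happy
base-9 happy: 559, 563

2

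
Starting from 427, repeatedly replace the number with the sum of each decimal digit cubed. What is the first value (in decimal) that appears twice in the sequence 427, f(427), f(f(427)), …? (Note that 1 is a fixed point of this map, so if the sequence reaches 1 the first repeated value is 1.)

427 → 415
415 → 190
190 → 730
730 → 370
370 → 370  — 370 already appeared earlier.

370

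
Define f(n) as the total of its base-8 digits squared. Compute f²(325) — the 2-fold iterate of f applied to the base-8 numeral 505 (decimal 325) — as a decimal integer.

325 = (5,0,5)_8 → 5² + 0² + 5² = 25 + 0 + 25 = 50
50 = (6,2)_8 → 6² + 2² = 36 + 4 = 40

40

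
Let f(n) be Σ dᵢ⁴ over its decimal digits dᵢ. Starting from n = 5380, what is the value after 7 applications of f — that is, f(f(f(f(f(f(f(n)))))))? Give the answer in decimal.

5380 → 5⁴ + 3⁴ + 8⁴ + 0⁴ = 4802
4802 → 4⁴ + 8⁴ + 0⁴ + 2⁴ = 4368
4368 → 4⁴ + 3⁴ + 6⁴ + 8⁴ = 5729
5729 → 5⁴ + 7⁴ + 2⁴ + 9⁴ = 9603
9603 → 9⁴ + 6⁴ + 0⁴ + 3⁴ = 7938
7938 → 7⁴ + 9⁴ + 3⁴ + 8⁴ = 13139
13139 → 1⁴ + 3⁴ + 1⁴ + 3⁴ + 9⁴ = 6725

6725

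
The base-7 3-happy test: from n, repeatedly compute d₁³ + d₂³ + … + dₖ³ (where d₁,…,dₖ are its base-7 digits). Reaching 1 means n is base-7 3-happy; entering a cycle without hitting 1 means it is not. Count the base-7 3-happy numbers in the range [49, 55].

49: 49 → 1  (reaches 1)
50: 50 → 2 → 8 → 2  (repeats 2)
51: 51 → 9 → 9  (repeats 9)
52: 52 → 28 → 64 → 10 → 28  (repeats 28)
53: 53 → 65 → 17 → 35 → 125 → 251 → 341 → 557 → 137 → 197 → 65  (repeats 65)
54: 54 → 126 → 72 → 36 → 126  (repeats 126)
55: 55 → 217 → 91 → 217  (repeats 217)
base-7 3-happy: 49

1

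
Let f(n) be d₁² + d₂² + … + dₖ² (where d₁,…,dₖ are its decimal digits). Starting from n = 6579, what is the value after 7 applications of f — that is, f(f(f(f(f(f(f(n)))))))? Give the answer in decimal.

6579 → 6² + 5² + 7² + 9² = 191
191 → 1² + 9² + 1² = 83
83 → 8² + 3² = 73
73 → 7² + 3² = 58
58 → 5² + 8² = 89
89 → 8² + 9² = 145
145 → 1² + 4² + 5² = 42

42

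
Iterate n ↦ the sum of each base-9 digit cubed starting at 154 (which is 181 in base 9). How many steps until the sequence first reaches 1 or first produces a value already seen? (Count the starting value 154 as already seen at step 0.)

4

154 = (1,8,1)_9 → 1³ + 8³ + 1³ = 1 + 512 + 1 = 514
514 = (6,3,1)_9 → 6³ + 3³ + 1³ = 216 + 27 + 1 = 244
244 = (3,0,1)_9 → 3³ + 0³ + 1³ = 27 + 0 + 1 = 28
28 = (3,1)_9 → 3³ + 1³ = 27 + 1 = 28  — 28 repeats.
That took 4 steps.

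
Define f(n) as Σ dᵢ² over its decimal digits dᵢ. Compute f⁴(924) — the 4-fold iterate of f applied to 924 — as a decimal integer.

16

924 → 9² + 2² + 4² = 81 + 4 + 16 = 101
101 → 1² + 0² + 1² = 1 + 0 + 1 = 2
2 → 2² = 4
4 → 4² = 16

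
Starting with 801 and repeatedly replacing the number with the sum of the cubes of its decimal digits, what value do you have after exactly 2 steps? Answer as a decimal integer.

153

801 → 8³ + 0³ + 1³ = 513
513 → 5³ + 1³ + 3³ = 153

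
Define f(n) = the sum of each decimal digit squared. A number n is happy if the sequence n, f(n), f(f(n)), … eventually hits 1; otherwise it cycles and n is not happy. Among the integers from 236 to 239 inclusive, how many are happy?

2

236: 236 → 49 → 97 → 130 → 10 → 1  — happy
237: 237 → 62 → 40 → 16 → 37 → 58 → 89 → 145 → 42 → 20 → 4 → 16  — not happy
238: 238 → 77 → 98 → 145 → 42 → 20 → 4 → 16 → 37 → 58 → 89 → 145  — not happy
239: 239 → 94 → 97 → 130 → 10 → 1  — happy
happy: 236, 239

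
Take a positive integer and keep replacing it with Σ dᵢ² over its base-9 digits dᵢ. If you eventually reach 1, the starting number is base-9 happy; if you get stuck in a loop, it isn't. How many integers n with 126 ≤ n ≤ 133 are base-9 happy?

126: 126 → 26 → 68 → 74 → 68  — not base-9 happy
127: 127 → 27 → 9 → 1  — base-9 happy
128: 128 → 30 → 18 → 4 → 16 → 50 → 50  — not base-9 happy
129: 129 → 35 → 73 → 65 → 53 → 89 → 65  — not base-9 happy
130: 130 → 42 → 52 → 74 → 68 → 74  — not base-9 happy
131: 131 → 51 → 61 → 85 → 17 → 65 → 53 → 89 → 65  — not base-9 happy
132: 132 → 62 → 100 → 6 → 36 → 16 → 50 → 50  — not base-9 happy
133: 133 → 75 → 73 → 65 → 53 → 89 → 65  — not base-9 happy
base-9 happy: 127

1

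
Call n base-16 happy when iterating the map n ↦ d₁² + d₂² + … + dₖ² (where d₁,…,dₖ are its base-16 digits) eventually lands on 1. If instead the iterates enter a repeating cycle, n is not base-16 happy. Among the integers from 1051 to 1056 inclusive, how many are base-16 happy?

1051: 1051 → 138 → 164 → 116 → 65 → 17 → 2 → 4 → 16 → 1  (reaches 1)
1052: 1052 → 161 → 101 → 61 → 178 → 125 → 218 → 269 → 170 → 200 → 208 → 169 → 181 → 146 → 85 → 50 → 13 → 169  (repeats 169)
1053: 1053 → 186 → 221 → 338 → 30 → 197 → 169 → 181 → 146 → 85 → 50 → 13 → 169  (repeats 169)
1054: 1054 → 213 → 194 → 148 → 97 → 37 → 29 → 170 → 200 → 208 → 169 → 181 → 146 → 85 → 50 → 13 → 169  (repeats 169)
1055: 1055 → 242 → 229 → 221 → 338 → 30 → 197 → 169 → 181 → 146 → 85 → 50 → 13 → 169  (repeats 169)
1056: 1056 → 20 → 17 → 2 → 4 → 16 → 1  (reaches 1)
base-16 happy: 1051, 1056

2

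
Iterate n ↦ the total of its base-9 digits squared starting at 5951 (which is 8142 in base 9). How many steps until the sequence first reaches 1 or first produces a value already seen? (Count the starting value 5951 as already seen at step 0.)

5951 = (8,1,4,2)_9 → 8² + 1² + 4² + 2² = 85
85 = (1,0,4)_9 → 1² + 0² + 4² = 17
17 = (1,8)_9 → 1² + 8² = 65
65 = (7,2)_9 → 7² + 2² = 53
53 = (5,8)_9 → 5² + 8² = 89
89 = (1,0,8)_9 → 1² + 0² + 8² = 65  — 65 repeats.
That took 6 steps.

6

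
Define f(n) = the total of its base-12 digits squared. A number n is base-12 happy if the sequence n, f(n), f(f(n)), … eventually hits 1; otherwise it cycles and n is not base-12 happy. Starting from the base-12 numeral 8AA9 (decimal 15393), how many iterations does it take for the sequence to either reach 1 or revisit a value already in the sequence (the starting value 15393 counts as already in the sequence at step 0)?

8

15393 = (8,10,10,9)_12 → 8² + 10² + 10² + 9² = 64 + 100 + 100 + 81 = 345
345 = (2,4,9)_12 → 2² + 4² + 9² = 4 + 16 + 81 = 101
101 = (8,5)_12 → 8² + 5² = 64 + 25 = 89
89 = (7,5)_12 → 7² + 5² = 49 + 25 = 74
74 = (6,2)_12 → 6² + 2² = 36 + 4 = 40
40 = (3,4)_12 → 3² + 4² = 9 + 16 = 25
25 = (2,1)_12 → 2² + 1² = 4 + 1 = 5
5 = (5)_12 → 5² = 25  — 25 repeats.
That took 8 steps.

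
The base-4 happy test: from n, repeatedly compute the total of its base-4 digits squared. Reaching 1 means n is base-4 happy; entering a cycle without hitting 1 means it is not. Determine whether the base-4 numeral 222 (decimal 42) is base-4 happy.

base-4 happy

42 = (2,2,2)_4 → 2² + 2² + 2² = 4 + 4 + 4 = 12
12 = (3,0)_4 → 3² + 0² = 9 + 0 = 9
9 = (2,1)_4 → 2² + 1² = 4 + 1 = 5
5 = (1,1)_4 → 1² + 1² = 1 + 1 = 2
2 = (2)_4 → 2² = 4
4 = (1,0)_4 → 1² + 0² = 1 + 0 = 1  — reached 1.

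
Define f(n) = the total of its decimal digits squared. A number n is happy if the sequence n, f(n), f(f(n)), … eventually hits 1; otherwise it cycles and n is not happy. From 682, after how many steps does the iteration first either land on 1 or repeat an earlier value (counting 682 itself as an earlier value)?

682 → 6² + 8² + 2² = 104
104 → 1² + 0² + 4² = 17
17 → 1² + 7² = 50
50 → 5² + 0² = 25
25 → 2² + 5² = 29
29 → 2² + 9² = 85
85 → 8² + 5² = 89
89 → 8² + 9² = 145
145 → 1² + 4² + 5² = 42
42 → 4² + 2² = 20
20 → 2² + 0² = 4
4 → 4² = 16
16 → 1² + 6² = 37
37 → 3² + 7² = 58
58 → 5² + 8² = 89  — 89 repeats.
That took 15 steps.

15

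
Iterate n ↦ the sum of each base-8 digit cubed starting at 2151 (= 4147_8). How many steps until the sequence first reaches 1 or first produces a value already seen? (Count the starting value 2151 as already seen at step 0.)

15

2151 = (4,1,4,7)_8 → 4³ + 1³ + 4³ + 7³ = 472
472 = (7,3,0)_8 → 7³ + 3³ + 0³ = 370
370 = (5,6,2)_8 → 5³ + 6³ + 2³ = 349
349 = (5,3,5)_8 → 5³ + 3³ + 5³ = 277
277 = (4,2,5)_8 → 4³ + 2³ + 5³ = 197
197 = (3,0,5)_8 → 3³ + 0³ + 5³ = 152
152 = (2,3,0)_8 → 2³ + 3³ + 0³ = 35
35 = (4,3)_8 → 4³ + 3³ = 91
91 = (1,3,3)_8 → 1³ + 3³ + 3³ = 55
55 = (6,7)_8 → 6³ + 7³ = 559
559 = (1,0,5,7)_8 → 1³ + 0³ + 5³ + 7³ = 469
469 = (7,2,5)_8 → 7³ + 2³ + 5³ = 476
476 = (7,3,4)_8 → 7³ + 3³ + 4³ = 434
434 = (6,6,2)_8 → 6³ + 6³ + 2³ = 440
440 = (6,7,0)_8 → 6³ + 7³ + 0³ = 559  — 559 repeats.
That took 15 steps.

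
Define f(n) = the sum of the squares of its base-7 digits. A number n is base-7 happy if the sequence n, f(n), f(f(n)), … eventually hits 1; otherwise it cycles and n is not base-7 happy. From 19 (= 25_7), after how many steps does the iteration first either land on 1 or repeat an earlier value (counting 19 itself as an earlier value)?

19 = (2,5)_7 → 2² + 5² = 4 + 25 = 29
29 = (4,1)_7 → 4² + 1² = 16 + 1 = 17
17 = (2,3)_7 → 2² + 3² = 4 + 9 = 13
13 = (1,6)_7 → 1² + 6² = 1 + 36 = 37
37 = (5,2)_7 → 5² + 2² = 25 + 4 = 29  — 29 repeats.
That took 5 steps.

5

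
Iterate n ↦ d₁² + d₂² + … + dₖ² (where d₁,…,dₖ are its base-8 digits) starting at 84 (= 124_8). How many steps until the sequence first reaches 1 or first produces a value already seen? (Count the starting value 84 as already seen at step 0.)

5

84 = (1,2,4)_8 → 21
21 = (2,5)_8 → 29
29 = (3,5)_8 → 34
34 = (4,2)_8 → 20
20 = (2,4)_8 → 20  — 20 repeats.
That took 5 steps.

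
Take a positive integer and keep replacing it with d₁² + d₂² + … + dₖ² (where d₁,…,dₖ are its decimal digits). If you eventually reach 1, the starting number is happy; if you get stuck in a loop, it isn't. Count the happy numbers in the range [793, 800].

1

793: 793 → 139 → 91 → 82 → 68 → 100 → 1  — happy
794: 794 → 146 → 53 → 34 → 25 → 29 → 85 → 89 → 145 → 42 → 20 → 4 → 16 → 37 → 58 → 89  — not happy
795: 795 → 155 → 51 → 26 → 40 → 16 → 37 → 58 → 89 → 145 → 42 → 20 → 4 → 16  — not happy
796: 796 → 166 → 73 → 58 → 89 → 145 → 42 → 20 → 4 → 16 → 37 → 58  — not happy
797: 797 → 179 → 131 → 11 → 2 → 4 → 16 → 37 → 58 → 89 → 145 → 42 → 20 → 4  — not happy
798: 798 → 194 → 98 → 145 → 42 → 20 → 4 → 16 → 37 → 58 → 89 → 145  — not happy
799: 799 → 211 → 6 → 36 → 45 → 41 → 17 → 50 → 25 → 29 → 85 → 89 → 145 → 42 → 20 → 4 → 16 → 37 → 58 → 89  — not happy
800: 800 → 64 → 52 → 29 → 85 → 89 → 145 → 42 → 20 → 4 → 16 → 37 → 58 → 89  — not happy
happy: 793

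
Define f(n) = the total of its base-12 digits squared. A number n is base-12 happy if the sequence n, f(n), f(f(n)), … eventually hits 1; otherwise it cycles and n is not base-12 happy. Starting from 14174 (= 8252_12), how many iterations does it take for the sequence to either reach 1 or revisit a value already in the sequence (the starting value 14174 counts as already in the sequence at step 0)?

5

14174 = (8,2,5,2)_12 → 8² + 2² + 5² + 2² = 64 + 4 + 25 + 4 = 97
97 = (8,1)_12 → 8² + 1² = 64 + 1 = 65
65 = (5,5)_12 → 5² + 5² = 25 + 25 = 50
50 = (4,2)_12 → 4² + 2² = 16 + 4 = 20
20 = (1,8)_12 → 1² + 8² = 1 + 64 = 65  — 65 repeats.
That took 5 steps.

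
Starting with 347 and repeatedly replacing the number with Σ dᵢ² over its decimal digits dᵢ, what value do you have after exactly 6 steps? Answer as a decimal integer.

89

347 → 3² + 4² + 7² = 9 + 16 + 49 = 74
74 → 7² + 4² = 49 + 16 = 65
65 → 6² + 5² = 36 + 25 = 61
61 → 6² + 1² = 36 + 1 = 37
37 → 3² + 7² = 9 + 49 = 58
58 → 5² + 8² = 25 + 64 = 89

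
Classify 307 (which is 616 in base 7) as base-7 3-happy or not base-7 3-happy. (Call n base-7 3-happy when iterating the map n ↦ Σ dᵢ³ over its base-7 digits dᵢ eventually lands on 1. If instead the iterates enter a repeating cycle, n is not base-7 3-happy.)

base-7 3-happy

307 = (6,1,6)_7 → 433
433 = (1,1,5,6)_7 → 343
343 = (1,0,0,0)_7 → 1  — reached 1.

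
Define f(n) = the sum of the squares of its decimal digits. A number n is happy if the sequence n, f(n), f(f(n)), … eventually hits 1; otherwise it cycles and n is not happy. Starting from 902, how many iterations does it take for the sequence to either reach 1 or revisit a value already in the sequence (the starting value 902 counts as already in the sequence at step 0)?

10

902 → 9² + 0² + 2² = 85
85 → 8² + 5² = 89
89 → 8² + 9² = 145
145 → 1² + 4² + 5² = 42
42 → 4² + 2² = 20
20 → 2² + 0² = 4
4 → 4² = 16
16 → 1² + 6² = 37
37 → 3² + 7² = 58
58 → 5² + 8² = 89  — 89 repeats.
That took 10 steps.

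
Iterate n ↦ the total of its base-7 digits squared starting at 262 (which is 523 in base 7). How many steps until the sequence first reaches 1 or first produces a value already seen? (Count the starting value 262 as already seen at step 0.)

5

262 = (5,2,3)_7 → 5² + 2² + 3² = 38
38 = (5,3)_7 → 5² + 3² = 34
34 = (4,6)_7 → 4² + 6² = 52
52 = (1,0,3)_7 → 1² + 0² + 3² = 10
10 = (1,3)_7 → 1² + 3² = 10  — 10 repeats.
That took 5 steps.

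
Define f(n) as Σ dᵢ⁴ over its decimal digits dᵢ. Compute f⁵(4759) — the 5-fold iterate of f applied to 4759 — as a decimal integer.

7203

4759 → 4⁴ + 7⁴ + 5⁴ + 9⁴ = 9843
9843 → 9⁴ + 8⁴ + 4⁴ + 3⁴ = 10994
10994 → 1⁴ + 0⁴ + 9⁴ + 9⁴ + 4⁴ = 13379
13379 → 1⁴ + 3⁴ + 3⁴ + 7⁴ + 9⁴ = 9125
9125 → 9⁴ + 1⁴ + 2⁴ + 5⁴ = 7203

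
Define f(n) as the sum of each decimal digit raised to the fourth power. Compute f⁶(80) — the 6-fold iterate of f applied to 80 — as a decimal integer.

80 → 8⁴ + 0⁴ = 4096
4096 → 4⁴ + 0⁴ + 9⁴ + 6⁴ = 8113
8113 → 8⁴ + 1⁴ + 1⁴ + 3⁴ = 4179
4179 → 4⁴ + 1⁴ + 7⁴ + 9⁴ = 9219
9219 → 9⁴ + 2⁴ + 1⁴ + 9⁴ = 13139
13139 → 1⁴ + 3⁴ + 1⁴ + 3⁴ + 9⁴ = 6725

6725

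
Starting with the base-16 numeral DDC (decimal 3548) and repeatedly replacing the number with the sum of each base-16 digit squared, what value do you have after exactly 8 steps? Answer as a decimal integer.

3548 = (13,13,12)_16 → 482
482 = (1,14,2)_16 → 201
201 = (12,9)_16 → 225
225 = (14,1)_16 → 197
197 = (12,5)_16 → 169
169 = (10,9)_16 → 181
181 = (11,5)_16 → 146
146 = (9,2)_16 → 85

85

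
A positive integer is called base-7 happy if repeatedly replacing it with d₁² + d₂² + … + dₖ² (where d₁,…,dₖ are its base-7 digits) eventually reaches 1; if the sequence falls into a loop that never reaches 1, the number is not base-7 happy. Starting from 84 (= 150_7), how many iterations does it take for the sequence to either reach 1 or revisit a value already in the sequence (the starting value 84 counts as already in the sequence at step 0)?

5

84 = (1,5,0)_7 → 26
26 = (3,5)_7 → 34
34 = (4,6)_7 → 52
52 = (1,0,3)_7 → 10
10 = (1,3)_7 → 10  — 10 repeats.
That took 5 steps.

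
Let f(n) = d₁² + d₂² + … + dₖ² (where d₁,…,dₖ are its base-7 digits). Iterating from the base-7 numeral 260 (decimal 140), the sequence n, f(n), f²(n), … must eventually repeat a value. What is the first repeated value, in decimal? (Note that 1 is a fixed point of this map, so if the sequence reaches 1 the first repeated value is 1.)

140 = (2,6,0)_7 → 2² + 6² + 0² = 40
40 = (5,5)_7 → 5² + 5² = 50
50 = (1,0,1)_7 → 1² + 0² + 1² = 2
2 = (2)_7 → 2² = 4
4 = (4)_7 → 4² = 16
16 = (2,2)_7 → 2² + 2² = 8
8 = (1,1)_7 → 1² + 1² = 2  — 2 already appeared earlier.

2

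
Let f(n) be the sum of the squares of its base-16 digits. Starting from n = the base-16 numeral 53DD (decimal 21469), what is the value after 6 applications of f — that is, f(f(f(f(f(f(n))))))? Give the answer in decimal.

4

21469 = (5,3,13,13)_16 → 372
372 = (1,7,4)_16 → 66
66 = (4,2)_16 → 20
20 = (1,4)_16 → 17
17 = (1,1)_16 → 2
2 = (2)_16 → 4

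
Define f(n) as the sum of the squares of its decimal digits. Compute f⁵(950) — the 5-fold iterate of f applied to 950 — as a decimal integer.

145

950 → 106
106 → 37
37 → 58
58 → 89
89 → 145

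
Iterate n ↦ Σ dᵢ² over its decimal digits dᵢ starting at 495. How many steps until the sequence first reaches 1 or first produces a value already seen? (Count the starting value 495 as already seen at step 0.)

495 → 4² + 9² + 5² = 16 + 81 + 25 = 122
122 → 1² + 2² + 2² = 1 + 4 + 4 = 9
9 → 9² = 81
81 → 8² + 1² = 64 + 1 = 65
65 → 6² + 5² = 36 + 25 = 61
61 → 6² + 1² = 36 + 1 = 37
37 → 3² + 7² = 9 + 49 = 58
58 → 5² + 8² = 25 + 64 = 89
89 → 8² + 9² = 64 + 81 = 145
145 → 1² + 4² + 5² = 1 + 16 + 25 = 42
42 → 4² + 2² = 16 + 4 = 20
20 → 2² + 0² = 4 + 0 = 4
4 → 4² = 16
16 → 1² + 6² = 1 + 36 = 37  — 37 repeats.
That took 14 steps.

14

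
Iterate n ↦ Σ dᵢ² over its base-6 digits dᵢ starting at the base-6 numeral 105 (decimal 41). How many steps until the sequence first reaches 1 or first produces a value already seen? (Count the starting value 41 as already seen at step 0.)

41 = (1,0,5)_6 → 26
26 = (4,2)_6 → 20
20 = (3,2)_6 → 13
13 = (2,1)_6 → 5
5 = (5)_6 → 25
25 = (4,1)_6 → 17
17 = (2,5)_6 → 29
29 = (4,5)_6 → 41  — 41 repeats.
That took 8 steps.

8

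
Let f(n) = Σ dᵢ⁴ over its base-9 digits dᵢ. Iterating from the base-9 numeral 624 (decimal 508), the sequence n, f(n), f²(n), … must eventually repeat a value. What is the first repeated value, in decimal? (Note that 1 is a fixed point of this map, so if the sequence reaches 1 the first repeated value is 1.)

508 = (6,2,4)_9 → 1568
1568 = (2,1,3,2)_9 → 114
114 = (1,3,6)_9 → 1378
1378 = (1,8,0,1)_9 → 4098
4098 = (5,5,5,3)_9 → 1956
1956 = (2,6,1,3)_9 → 1394
1394 = (1,8,1,8)_9 → 8194
8194 = (1,2,2,1,4)_9 → 290
290 = (3,5,2)_9 → 722
722 = (8,8,2)_9 → 8208
8208 = (1,2,2,3,0)_9 → 114  — 114 already appeared earlier.

114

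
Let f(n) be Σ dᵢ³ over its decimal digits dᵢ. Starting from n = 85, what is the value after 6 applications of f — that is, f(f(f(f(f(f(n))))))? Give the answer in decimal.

1009

85 → 637
637 → 586
586 → 853
853 → 664
664 → 496
496 → 1009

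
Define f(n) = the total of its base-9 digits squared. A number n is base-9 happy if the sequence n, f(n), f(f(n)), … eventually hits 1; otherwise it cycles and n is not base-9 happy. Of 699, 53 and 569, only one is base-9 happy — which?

699

699: 699 → 125 → 81 → 1  — reaches 1 (base-9 happy)
53: 53 → 89 → 65 → 53  — repeats 53 (not base-9 happy)
569: 569 → 53 → 89 → 65 → 53  — repeats 53 (not base-9 happy)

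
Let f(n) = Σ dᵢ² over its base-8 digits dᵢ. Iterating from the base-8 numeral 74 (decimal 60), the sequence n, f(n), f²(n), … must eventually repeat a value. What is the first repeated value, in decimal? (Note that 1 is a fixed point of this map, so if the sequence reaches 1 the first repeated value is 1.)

60 = (7,4)_8 → 7² + 4² = 49 + 16 = 65
65 = (1,0,1)_8 → 1² + 0² + 1² = 1 + 0 + 1 = 2
2 = (2)_8 → 2² = 4
4 = (4)_8 → 4² = 16
16 = (2,0)_8 → 2² + 0² = 4 + 0 = 4  — 4 already appeared earlier.

4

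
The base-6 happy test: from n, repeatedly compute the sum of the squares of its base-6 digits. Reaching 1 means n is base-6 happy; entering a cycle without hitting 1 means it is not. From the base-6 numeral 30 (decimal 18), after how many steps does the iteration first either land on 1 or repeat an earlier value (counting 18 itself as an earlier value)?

18 = (3,0)_6 → 3² + 0² = 9
9 = (1,3)_6 → 1² + 3² = 10
10 = (1,4)_6 → 1² + 4² = 17
17 = (2,5)_6 → 2² + 5² = 29
29 = (4,5)_6 → 4² + 5² = 41
41 = (1,0,5)_6 → 1² + 0² + 5² = 26
26 = (4,2)_6 → 4² + 2² = 20
20 = (3,2)_6 → 3² + 2² = 13
13 = (2,1)_6 → 2² + 1² = 5
5 = (5)_6 → 5² = 25
25 = (4,1)_6 → 4² + 1² = 17  — 17 repeats.
That took 11 steps.

11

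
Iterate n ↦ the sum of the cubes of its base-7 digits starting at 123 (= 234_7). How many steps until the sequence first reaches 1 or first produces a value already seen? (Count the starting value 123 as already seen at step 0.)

123 = (2,3,4)_7 → 2³ + 3³ + 4³ = 8 + 27 + 64 = 99
99 = (2,0,1)_7 → 2³ + 0³ + 1³ = 8 + 0 + 1 = 9
9 = (1,2)_7 → 1³ + 2³ = 1 + 8 = 9  — 9 repeats.
That took 3 steps.

3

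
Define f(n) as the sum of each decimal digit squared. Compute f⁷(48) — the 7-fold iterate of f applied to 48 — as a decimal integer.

145

48 → 4² + 8² = 16 + 64 = 80
80 → 8² + 0² = 64 + 0 = 64
64 → 6² + 4² = 36 + 16 = 52
52 → 5² + 2² = 25 + 4 = 29
29 → 2² + 9² = 4 + 81 = 85
85 → 8² + 5² = 64 + 25 = 89
89 → 8² + 9² = 64 + 81 = 145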